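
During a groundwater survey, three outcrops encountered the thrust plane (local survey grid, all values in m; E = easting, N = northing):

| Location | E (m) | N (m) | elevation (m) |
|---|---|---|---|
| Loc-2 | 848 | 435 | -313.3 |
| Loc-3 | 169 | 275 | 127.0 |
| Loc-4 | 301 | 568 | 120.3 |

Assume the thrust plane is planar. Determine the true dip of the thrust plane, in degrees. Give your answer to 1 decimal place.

38.0°

Let the plane be z = a·E + b·N + c.
Loc-3−Loc-2: −679a − 160b = 440.3;  Loc-4−Loc-2: −547a + 133b = 433.6.
Solving gives a = −0.71944, b = 0.30125.
Gradient magnitude |∇z| = √(a² + b²) = √(0.51759 + 0.09075) = 0.77997.
True dip = arctan(0.77997) = 38.0°, dipping toward ESE (azimuth ≈ 113°).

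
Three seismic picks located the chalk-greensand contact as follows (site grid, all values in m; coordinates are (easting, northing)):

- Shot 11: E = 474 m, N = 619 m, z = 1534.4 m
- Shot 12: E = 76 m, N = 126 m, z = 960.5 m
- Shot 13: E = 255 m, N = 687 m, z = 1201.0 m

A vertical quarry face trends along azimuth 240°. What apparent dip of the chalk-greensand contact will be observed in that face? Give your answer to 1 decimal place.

52.0°

Let the plane be z = a·E + b·N + c.
Shot 12−Shot 11: −398a − 493b = −573.9;  Shot 13−Shot 11: −219a + 68b = −333.4.
Solving gives a = 1.50626, b = −0.05191.
Unit vector along 240° is (sin 240°, cos 240°) = (-0.8660, -0.5000).
Slope in that direction = a·(-0.8660) + b·(-0.5000) = −1.27850.
Apparent dip = arctan|1.27850| = 52.0° (true dip is 56.4°, so apparent ≤ true as expected).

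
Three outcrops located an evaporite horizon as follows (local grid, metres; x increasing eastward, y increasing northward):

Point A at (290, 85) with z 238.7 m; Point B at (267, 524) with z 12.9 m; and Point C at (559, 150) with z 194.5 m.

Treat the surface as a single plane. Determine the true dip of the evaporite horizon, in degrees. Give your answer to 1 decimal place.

27.4°

Let the plane be z = a·x + b·y + c.
Point B−Point A: −23a + 439b = −225.8;  Point C−Point A: 269a + 65b = −44.2.
Solving gives a = −0.03953, b = −0.51642.
Gradient magnitude |∇z| = √(a² + b²) = √(0.00156 + 0.26669) = 0.51793.
True dip = arctan(0.51793) = 27.4°, dipping toward N (azimuth ≈ 004°).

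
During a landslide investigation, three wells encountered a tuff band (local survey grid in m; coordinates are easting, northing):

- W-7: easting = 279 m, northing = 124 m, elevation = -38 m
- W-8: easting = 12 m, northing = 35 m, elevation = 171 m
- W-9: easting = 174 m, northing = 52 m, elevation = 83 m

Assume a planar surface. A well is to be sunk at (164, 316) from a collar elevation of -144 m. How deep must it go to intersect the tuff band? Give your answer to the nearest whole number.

Two edge vectors: W-7→W-8 = (-267, -89, 209), W-7→W-9 = (-105, -72, 121).
Normal n = (W-7→W-8) × (W-7→W-9) = (4279, 10362, 9879).
So ∂z/∂easting = −n_x/n_z = −0.43314 and ∂z/∂northing = −n_y/n_z = −1.04889.
Intercept c from W-7: -38 + 120.85 + 130.06 = 212.91.
At (164, 316): z_contact = −71.0 − 331.4 + 212.91 = -189.6 m.
Depth below ground = -144 − (-189.6) = 46 m.

46 m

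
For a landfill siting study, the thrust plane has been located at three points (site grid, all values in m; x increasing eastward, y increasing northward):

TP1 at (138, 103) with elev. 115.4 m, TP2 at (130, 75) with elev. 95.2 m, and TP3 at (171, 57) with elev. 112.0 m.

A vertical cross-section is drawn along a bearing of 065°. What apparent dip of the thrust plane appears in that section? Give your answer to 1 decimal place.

Let the plane be z = a·x + b·y + c.
TP2−TP1: −8a − 28b = −20.2;  TP3−TP1: 33a − 46b = −3.4.
Solving gives a = 0.64551, b = 0.53700.
Unit vector along 065° is (sin 65°, cos 65°) = (0.9063, 0.4226).
Slope in that direction = a·(0.9063) + b·(0.4226) = 0.81198.
Apparent dip = arctan|0.81198| = 39.1° (true dip is 40.0°, so apparent ≤ true as expected).

39.1°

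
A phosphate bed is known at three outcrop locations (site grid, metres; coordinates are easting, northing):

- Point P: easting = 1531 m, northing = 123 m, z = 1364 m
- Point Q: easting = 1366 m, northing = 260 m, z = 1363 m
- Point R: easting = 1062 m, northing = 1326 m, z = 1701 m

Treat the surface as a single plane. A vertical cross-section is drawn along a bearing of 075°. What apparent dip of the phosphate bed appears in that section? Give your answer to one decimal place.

Let the plane be z = a·easting + b·northing + c.
Point Q−Point P: −165a + 137b = −1;  Point R−Point P: −469a + 1203b = 337.
Solving gives a = 0.35289, b = 0.41771.
Unit vector along 075° is (sin 75°, cos 75°) = (0.9659, 0.2588).
Slope in that direction = a·(0.9659) + b·(0.2588) = 0.44897.
Apparent dip = arctan|0.44897| = 24.2° (true dip is 28.7°, so apparent ≤ true as expected).

24.2°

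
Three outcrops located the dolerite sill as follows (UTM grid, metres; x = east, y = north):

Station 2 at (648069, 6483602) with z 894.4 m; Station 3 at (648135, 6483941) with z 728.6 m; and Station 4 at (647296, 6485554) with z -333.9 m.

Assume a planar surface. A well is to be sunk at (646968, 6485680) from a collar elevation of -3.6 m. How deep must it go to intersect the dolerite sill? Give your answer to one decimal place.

Let the plane be z = a·x + b·y + c.
Station 3−Station 2: 66a + 339b = −165.8;  Station 4−Station 2: −773a + 1952b = −1228.3.
Solving gives a = 0.237291080, b = −0.535283809.
Then c = 894.4 − a·648069 − b·6483602 = 3317680.58.
At (646968, 6485680): z_contact = 153519.74 − 3471679.49 + 3317680.58 = -479.18 m.
Depth below ground = -3.6 − (-479.18) = 475.6 m.

475.6 m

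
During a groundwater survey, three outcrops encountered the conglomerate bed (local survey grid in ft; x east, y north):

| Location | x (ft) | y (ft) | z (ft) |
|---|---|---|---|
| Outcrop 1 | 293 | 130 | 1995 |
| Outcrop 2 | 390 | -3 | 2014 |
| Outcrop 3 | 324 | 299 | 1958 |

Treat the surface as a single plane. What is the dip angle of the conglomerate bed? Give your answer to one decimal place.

12.4°

Let the plane be z = a·x + b·y + c.
Outcrop 2−Outcrop 1: 97a − 133b = 19;  Outcrop 3−Outcrop 1: 31a + 169b = −37.
Solving gives a = −0.08335, b = −0.20365.
Gradient magnitude |∇z| = √(a² + b²) = √(0.00695 + 0.04147) = 0.22004.
True dip = arctan(0.22004) = 12.4°, dipping toward NNE (azimuth ≈ 022°).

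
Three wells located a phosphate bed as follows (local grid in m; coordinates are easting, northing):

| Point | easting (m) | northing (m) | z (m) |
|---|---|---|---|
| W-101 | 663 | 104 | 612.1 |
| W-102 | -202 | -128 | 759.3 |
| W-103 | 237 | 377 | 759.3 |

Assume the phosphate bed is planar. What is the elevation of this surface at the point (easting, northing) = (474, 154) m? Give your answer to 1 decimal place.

Two edge vectors: W-101→W-102 = (-865, -232, 147.2), W-101→W-103 = (-426, 273, 147.2).
Normal n = (W-101→W-102) × (W-101→W-103) = (-74336, 64620.8, -334977).
So ∂z/∂easting = −n_x/n_z = −0.22191 and ∂z/∂northing = −n_y/n_z = 0.19291.
Intercept c from W-101: 612.1 + 147.13 − 20.06 = 739.17.
At (474, 154): z = −105.2 + 29.7 + 739.17 = 663.7 m.

663.7 m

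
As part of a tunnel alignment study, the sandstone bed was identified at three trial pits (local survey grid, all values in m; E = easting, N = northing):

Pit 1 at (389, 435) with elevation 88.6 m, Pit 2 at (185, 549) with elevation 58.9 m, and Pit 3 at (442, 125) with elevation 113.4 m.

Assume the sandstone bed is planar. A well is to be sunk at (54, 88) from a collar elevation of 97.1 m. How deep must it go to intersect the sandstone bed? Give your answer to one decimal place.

Two edge vectors: Pit 1→Pit 2 = (-204, 114, -29.7), Pit 1→Pit 3 = (53, -310, 24.8).
Normal n = (Pit 1→Pit 2) × (Pit 1→Pit 3) = (-6379.8, 3485.1, 57198).
So ∂z/∂E = −n_x/n_z = 0.11154 and ∂z/∂N = −n_y/n_z = −0.06093.
Intercept c from Pit 1: 88.6 − 43.39 + 26.50 = 71.72.
At (54, 88): z_contact = 6.02 − 5.36 + 71.72 = 72.38 m.
Depth below ground = 97.1 − 72.38 = 24.7 m.

24.7 m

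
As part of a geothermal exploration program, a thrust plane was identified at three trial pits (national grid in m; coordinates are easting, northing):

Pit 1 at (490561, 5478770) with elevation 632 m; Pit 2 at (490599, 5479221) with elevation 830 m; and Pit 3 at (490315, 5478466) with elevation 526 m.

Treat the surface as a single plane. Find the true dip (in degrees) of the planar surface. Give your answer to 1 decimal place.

Let the plane be z = a·easting + b·northing + c.
Pit 2−Pit 1: 38a + 451b = 198;  Pit 3−Pit 1: −246a − 304b = −106.
Solving gives a = −0.12462, b = 0.44952.
Gradient magnitude |∇z| = √(a² + b²) = √(0.01553 + 0.20207) = 0.46648.
True dip = arctan(0.46648) = 25.0°, dipping toward SSE (azimuth ≈ 165°).

25.0°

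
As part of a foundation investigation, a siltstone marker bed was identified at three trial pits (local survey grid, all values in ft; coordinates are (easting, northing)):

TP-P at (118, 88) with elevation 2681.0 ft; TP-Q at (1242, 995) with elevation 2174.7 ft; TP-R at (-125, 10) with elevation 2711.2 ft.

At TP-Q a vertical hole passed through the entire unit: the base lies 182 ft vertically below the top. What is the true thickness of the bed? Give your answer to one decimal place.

150.7 ft

Let the plane be z = a·E + b·N + c.
TP-Q−TP-P: 1124a + 907b = −506.3;  TP-R−TP-P: −243a − 78b = 30.2.
Solving gives a = 0.09116, b = −0.67119.
|∇z| = √(a²+b²) = 0.67735, so dip δ = arctan(0.67735) = 34.11°.
True thickness = vertical thickness × cos δ = 182 × cos 34.11° = 150.7 ft.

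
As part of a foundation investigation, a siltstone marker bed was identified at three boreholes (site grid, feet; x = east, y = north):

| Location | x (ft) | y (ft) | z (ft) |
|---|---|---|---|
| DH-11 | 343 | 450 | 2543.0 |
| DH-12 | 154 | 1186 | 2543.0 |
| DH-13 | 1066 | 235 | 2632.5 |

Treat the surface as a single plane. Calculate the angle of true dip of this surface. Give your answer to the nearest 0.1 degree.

Let the plane be z = a·x + b·y + c.
DH-12−DH-11: −189a + 736b = 0;  DH-13−DH-11: 723a − 215b = 89.5.
Solving gives a = 0.13402, b = 0.03442.
Gradient magnitude |∇z| = √(a² + b²) = √(0.01796 + 0.00118) = 0.13837.
True dip = arctan(0.13837) = 7.9°, dipping toward WSW (azimuth ≈ 256°).

7.9°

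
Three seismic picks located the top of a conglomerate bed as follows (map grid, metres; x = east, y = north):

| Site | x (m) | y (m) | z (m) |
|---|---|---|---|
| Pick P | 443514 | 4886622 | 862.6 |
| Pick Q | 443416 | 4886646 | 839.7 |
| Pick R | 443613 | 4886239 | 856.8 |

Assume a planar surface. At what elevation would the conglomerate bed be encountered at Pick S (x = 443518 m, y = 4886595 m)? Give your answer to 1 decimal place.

Let the plane be z = a·x + b·y + c.
Pick Q−Pick P: −98a + 24b = −22.9;  Pick R−Pick P: 99a − 383b = −5.8.
Solving gives a = 0.253424541, b = 0.080650208.
Then c = 862.6 − a·443514 − b·4886622 = −505641.81.
At (443518, 4886595): z = 112398.3 + 394104.9 − 505641.81 = 861.4 m.

861.4 m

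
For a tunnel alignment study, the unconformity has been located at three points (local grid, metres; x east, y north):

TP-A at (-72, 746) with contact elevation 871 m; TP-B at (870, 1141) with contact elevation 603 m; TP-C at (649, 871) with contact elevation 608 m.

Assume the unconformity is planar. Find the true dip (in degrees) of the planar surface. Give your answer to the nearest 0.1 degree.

Two edge vectors: TP-A→TP-B = (942, 395, -268), TP-A→TP-C = (721, 125, -263).
Normal n = (TP-A→TP-B) × (TP-A→TP-C) = (-70385, 54518, -167045).
So ∂z/∂x = −n_x/n_z = −0.42135 and ∂z/∂y = −n_y/n_z = 0.32637.
Gradient magnitude |∇z| = √(a² + b²) = √(0.17754 + 0.10652) = 0.53297.
True dip = arctan(0.53297) = 28.1°, dipping toward SE (azimuth ≈ 128°).

28.1°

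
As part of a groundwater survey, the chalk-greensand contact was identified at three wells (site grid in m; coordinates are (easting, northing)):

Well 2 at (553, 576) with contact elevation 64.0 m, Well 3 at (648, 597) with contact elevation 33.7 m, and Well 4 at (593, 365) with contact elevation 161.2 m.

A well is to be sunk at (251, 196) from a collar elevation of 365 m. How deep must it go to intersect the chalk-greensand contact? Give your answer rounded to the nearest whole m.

48 m

Two edge vectors: Well 2→Well 3 = (95, 21, -30.3), Well 2→Well 4 = (40, -211, 97.2).
Normal n = (Well 2→Well 3) × (Well 2→Well 4) = (-4352.1, -10446, -20885).
So ∂z/∂E = −n_x/n_z = −0.20838 and ∂z/∂N = −n_y/n_z = −0.50017.
Intercept c from Well 2: 64 + 115.24 + 288.10 = 467.33.
At (251, 196): z_contact = −52.3 − 98.0 + 467.33 = 317.0 m.
Depth below ground = 365 − 317.0 = 48 m.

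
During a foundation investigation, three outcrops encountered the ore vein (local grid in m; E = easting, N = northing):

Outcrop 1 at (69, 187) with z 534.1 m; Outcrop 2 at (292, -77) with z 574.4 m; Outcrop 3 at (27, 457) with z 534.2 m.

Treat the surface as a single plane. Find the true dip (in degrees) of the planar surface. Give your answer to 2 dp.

12.67°

Two edge vectors: Outcrop 1→Outcrop 2 = (223, -264, 40.3), Outcrop 1→Outcrop 3 = (-42, 270, 0.1).
Normal n = (Outcrop 1→Outcrop 2) × (Outcrop 1→Outcrop 3) = (-10907.4, -1714.9, 49122).
So ∂z/∂E = −n_x/n_z = 0.22205 and ∂z/∂N = −n_y/n_z = 0.03491.
Gradient magnitude |∇z| = √(a² + b²) = √(0.04930 + 0.00122) = 0.22477.
True dip = arctan(0.22477) = 12.67°, dipping toward W (azimuth ≈ 261°).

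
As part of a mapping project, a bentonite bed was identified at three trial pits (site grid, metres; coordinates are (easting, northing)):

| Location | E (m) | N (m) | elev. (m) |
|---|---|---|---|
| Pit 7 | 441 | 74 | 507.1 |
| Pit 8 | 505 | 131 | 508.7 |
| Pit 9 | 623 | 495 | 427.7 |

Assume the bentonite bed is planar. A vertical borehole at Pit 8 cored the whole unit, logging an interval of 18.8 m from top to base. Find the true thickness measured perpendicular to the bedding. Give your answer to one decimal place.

17.1 m

Two edge vectors: Pit 7→Pit 8 = (64, 57, 1.6), Pit 7→Pit 9 = (182, 421, -79.4).
Normal n = (Pit 7→Pit 8) × (Pit 7→Pit 9) = (-5199.4, 5372.8, 16570).
So ∂z/∂E = −n_x/n_z = 0.31378 and ∂z/∂N = −n_y/n_z = −0.32425.
|∇z| = √(a²+b²) = 0.45122, so dip δ = arctan(0.45122) = 24.29°.
True thickness = vertical thickness × cos δ = 18.8 × cos 24.29° = 17.1 m.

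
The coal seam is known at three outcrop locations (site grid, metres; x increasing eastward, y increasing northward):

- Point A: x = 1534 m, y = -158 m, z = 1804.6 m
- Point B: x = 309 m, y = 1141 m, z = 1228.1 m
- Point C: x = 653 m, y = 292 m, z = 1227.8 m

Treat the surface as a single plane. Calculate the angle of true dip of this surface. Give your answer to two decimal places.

Let the plane be z = a·x + b·y + c.
Point B−Point A: −1225a + 1299b = −576.5;  Point C−Point A: −881a + 450b = −576.8.
Solving gives a = 0.82580, b = 0.33495.
Gradient magnitude |∇z| = √(a² + b²) = √(0.68194 + 0.11219) = 0.89114.
True dip = arctan(0.89114) = 41.71°, dipping toward WSW (azimuth ≈ 248°).

41.71°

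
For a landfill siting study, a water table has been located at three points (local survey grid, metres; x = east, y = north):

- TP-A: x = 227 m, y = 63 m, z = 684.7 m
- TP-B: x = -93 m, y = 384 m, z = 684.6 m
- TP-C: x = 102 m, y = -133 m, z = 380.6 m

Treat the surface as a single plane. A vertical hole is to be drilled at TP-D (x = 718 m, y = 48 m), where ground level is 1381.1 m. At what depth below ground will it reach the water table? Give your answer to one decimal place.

244.5 m

Let the plane be z = a·x + b·y + c.
TP-B−TP-A: −320a + 321b = −0.1;  TP-C−TP-A: −125a − 196b = −304.1.
Solving gives a = 0.94935, b = 0.94608.
Then c = 684.7 − a·227 − b·63 = 409.60.
At (718, 48): z_contact = 681.63 + 45.41 + 409.60 = 1136.64 m.
Depth below ground = 1381.1 − 1136.64 = 244.5 m.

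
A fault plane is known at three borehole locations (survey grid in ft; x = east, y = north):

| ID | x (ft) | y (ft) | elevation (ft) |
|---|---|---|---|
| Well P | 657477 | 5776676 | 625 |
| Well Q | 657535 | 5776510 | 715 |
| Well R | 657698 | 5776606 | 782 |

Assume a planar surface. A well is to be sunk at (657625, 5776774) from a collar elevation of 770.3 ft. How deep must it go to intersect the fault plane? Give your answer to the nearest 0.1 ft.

88.0 ft

Two edge vectors: Well P→Well Q = (58, -166, 90), Well P→Well R = (221, -70, 157).
Normal n = (Well P→Well Q) × (Well P→Well R) = (-19762, 10784, 32626).
So ∂z/∂x = −n_x/n_z = 0.605713235 and ∂z/∂y = −n_y/n_z = −0.330533930.
Intercept c from Well P: 625 − 398242.52 + 1909387.42 = 1511769.90.
At (657625, 5776774): z_contact = 398332.17 − 1909419.81 + 1511769.90 = 682.25 ft.
Depth below ground = 770.3 − 682.25 = 88.0 ft.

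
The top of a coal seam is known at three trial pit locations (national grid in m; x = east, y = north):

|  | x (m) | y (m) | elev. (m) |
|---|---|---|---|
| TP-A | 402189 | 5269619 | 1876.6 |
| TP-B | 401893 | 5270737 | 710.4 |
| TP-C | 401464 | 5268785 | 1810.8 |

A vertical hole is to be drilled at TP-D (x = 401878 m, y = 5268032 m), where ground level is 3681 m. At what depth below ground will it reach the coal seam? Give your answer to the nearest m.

Let the plane be z = a·x + b·y + c.
TP-B−TP-A: −296a + 1118b = −1166.2;  TP-C−TP-A: −725a − 834b = −65.8.
Solving gives a = 0.98937143, b = −0.78116821.
Then c = 1876.6 − a·402189 − b·5269619 = 3720421.13.
At (401878, 5268032): z_contact = 397606.6 − 4115219.1 + 3720421.13 = 2808.6 m.
Depth below ground = 3681 − 2808.6 = 872 m.

872 m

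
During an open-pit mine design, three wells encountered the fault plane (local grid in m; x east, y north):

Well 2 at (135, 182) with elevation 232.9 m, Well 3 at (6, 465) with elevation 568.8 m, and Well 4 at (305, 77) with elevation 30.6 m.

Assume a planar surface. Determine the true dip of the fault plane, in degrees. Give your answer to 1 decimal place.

47.7°

Two edge vectors: Well 2→Well 3 = (-129, 283, 335.9), Well 2→Well 4 = (170, -105, -202.3).
Normal n = (Well 2→Well 3) × (Well 2→Well 4) = (-21981.4, 31006.3, -34565).
So ∂z/∂x = −n_x/n_z = −0.63594 and ∂z/∂y = −n_y/n_z = 0.89704.
Gradient magnitude |∇z| = √(a² + b²) = √(0.40442 + 0.80469) = 1.09960.
True dip = arctan(1.09960) = 47.7°, dipping toward SE (azimuth ≈ 145°).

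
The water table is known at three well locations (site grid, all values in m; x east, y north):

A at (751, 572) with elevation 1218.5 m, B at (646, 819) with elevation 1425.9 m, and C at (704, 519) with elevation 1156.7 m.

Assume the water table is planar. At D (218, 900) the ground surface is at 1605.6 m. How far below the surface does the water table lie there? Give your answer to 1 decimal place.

Let the plane be z = a·x + b·y + c.
B−A: −105a + 247b = 207.4;  C−A: −47a − 53b = −61.8.
Solving gives a = 0.24877, b = 0.94543.
Then c = 1218.5 − a·751 − b·572 = 490.89.
At (218, 900): z_contact = 54.23 + 850.89 + 490.89 = 1396.01 m.
Depth below ground = 1605.6 − 1396.01 = 209.6 m.

209.6 m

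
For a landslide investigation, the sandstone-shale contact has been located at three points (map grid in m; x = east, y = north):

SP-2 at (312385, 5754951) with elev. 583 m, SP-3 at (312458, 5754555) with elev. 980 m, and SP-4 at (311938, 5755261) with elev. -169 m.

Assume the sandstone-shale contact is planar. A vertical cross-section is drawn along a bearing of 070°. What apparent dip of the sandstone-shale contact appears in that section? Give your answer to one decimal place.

38.4°

Two edge vectors: SP-2→SP-3 = (73, -396, 397), SP-2→SP-4 = (-447, 310, -752).
Normal n = (SP-2→SP-3) × (SP-2→SP-4) = (174722, -122563, -154382).
So ∂z/∂x = −n_x/n_z = 1.13175 and ∂z/∂y = −n_y/n_z = −0.79389.
Unit vector along 070° is (sin 70°, cos 70°) = (0.9397, 0.3420).
Slope in that direction = a·(0.9397) + b·(0.3420) = 0.79197.
Apparent dip = arctan|0.79197| = 38.4° (true dip is 54.1°, so apparent ≤ true as expected).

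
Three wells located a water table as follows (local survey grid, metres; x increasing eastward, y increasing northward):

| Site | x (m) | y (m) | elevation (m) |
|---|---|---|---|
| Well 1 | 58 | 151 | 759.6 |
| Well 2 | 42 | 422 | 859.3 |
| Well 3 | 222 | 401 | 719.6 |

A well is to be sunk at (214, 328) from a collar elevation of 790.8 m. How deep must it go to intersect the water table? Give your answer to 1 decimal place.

89.0 m

Two edge vectors: Well 1→Well 2 = (-16, 271, 99.7), Well 1→Well 3 = (164, 250, -40).
Normal n = (Well 1→Well 2) × (Well 1→Well 3) = (-35765, 15710.8, -48444).
So ∂z/∂x = −n_x/n_z = −0.73828 and ∂z/∂y = −n_y/n_z = 0.32431.
Intercept c from Well 1: 759.6 + 42.82 − 48.97 = 753.45.
At (214, 328): z_contact = −157.99 + 106.37 + 753.45 = 701.83 m.
Depth below ground = 790.8 − 701.83 = 89.0 m.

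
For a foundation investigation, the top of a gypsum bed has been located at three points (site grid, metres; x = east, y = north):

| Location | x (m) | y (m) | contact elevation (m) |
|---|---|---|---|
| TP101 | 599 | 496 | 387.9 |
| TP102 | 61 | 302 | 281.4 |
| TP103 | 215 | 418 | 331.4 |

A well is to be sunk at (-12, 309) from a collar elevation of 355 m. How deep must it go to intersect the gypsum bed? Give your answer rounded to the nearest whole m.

Two edge vectors: TP101→TP102 = (-538, -194, -106.5), TP101→TP103 = (-384, -78, -56.5).
Normal n = (TP101→TP102) × (TP101→TP103) = (2654, 10499, -32532).
So ∂z/∂x = −n_x/n_z = 0.08158 and ∂z/∂y = −n_y/n_z = 0.32273.
Intercept c from TP101: 387.9 − 48.87 − 160.07 = 178.96.
At (-12, 309): z_contact = −1.0 + 99.7 + 178.96 = 277.7 m.
Depth below ground = 355 − 277.7 = 77 m.

77 m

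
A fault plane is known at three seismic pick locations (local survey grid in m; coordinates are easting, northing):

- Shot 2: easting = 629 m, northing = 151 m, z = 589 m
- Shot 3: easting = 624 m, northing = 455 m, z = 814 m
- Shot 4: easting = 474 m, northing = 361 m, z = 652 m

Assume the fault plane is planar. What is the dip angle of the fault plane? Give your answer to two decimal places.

Two edge vectors: Shot 2→Shot 3 = (-5, 304, 225), Shot 2→Shot 4 = (-155, 210, 63).
Normal n = (Shot 2→Shot 3) × (Shot 2→Shot 4) = (-28098, -34560, 46070).
So ∂z/∂easting = −n_x/n_z = 0.60990 and ∂z/∂northing = −n_y/n_z = 0.75016.
Gradient magnitude |∇z| = √(a² + b²) = √(0.37198 + 0.56274) = 0.96681.
True dip = arctan(0.96681) = 44.03°, dipping toward SW (azimuth ≈ 219°).

44.03°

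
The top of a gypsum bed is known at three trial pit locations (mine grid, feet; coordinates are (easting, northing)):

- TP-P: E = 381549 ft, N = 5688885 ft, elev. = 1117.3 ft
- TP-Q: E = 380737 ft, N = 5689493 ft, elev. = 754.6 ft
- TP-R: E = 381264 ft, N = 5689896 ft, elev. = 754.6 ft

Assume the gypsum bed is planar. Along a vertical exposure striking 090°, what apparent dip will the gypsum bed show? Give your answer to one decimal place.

12.7°

Two edge vectors: TP-P→TP-Q = (-812, 608, -362.7), TP-P→TP-R = (-285, 1011, -362.7).
Normal n = (TP-P→TP-Q) × (TP-P→TP-R) = (146168.1, -191142.9, -647652).
So ∂z/∂E = −n_x/n_z = 0.22569 and ∂z/∂N = −n_y/n_z = −0.29513.
Unit vector along 090° is (sin 90°, cos 90°) = (1.0000, 0.0000).
Slope in that direction = a·(1.0000) + b·(0.0000) = 0.22569.
Apparent dip = arctan|0.22569| = 12.7° (true dip is 20.4°, so apparent ≤ true as expected).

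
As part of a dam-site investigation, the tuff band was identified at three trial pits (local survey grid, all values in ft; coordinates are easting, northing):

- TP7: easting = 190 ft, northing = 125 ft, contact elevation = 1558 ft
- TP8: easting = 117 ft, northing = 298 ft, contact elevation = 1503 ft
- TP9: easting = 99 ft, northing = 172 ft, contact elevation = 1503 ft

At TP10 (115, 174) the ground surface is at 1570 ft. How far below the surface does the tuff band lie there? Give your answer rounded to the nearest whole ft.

58 ft

Let the plane be z = a·easting + b·northing + c.
TP8−TP7: −73a + 173b = −55;  TP9−TP7: −91a + 47b = −55.
Solving gives a = 0.56287, b = −0.08041.
Then c = 1558 − a·190 − b·125 = 1461.11.
At (115, 174): z_contact = 64.7 − 14.0 + 1461.11 = 1511.8 ft.
Depth below ground = 1570 − 1511.8 = 58 ft.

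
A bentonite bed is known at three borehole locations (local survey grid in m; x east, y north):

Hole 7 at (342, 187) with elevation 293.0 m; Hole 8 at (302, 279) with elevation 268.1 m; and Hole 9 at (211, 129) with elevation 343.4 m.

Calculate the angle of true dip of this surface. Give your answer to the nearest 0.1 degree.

Two edge vectors: Hole 7→Hole 8 = (-40, 92, -24.9), Hole 7→Hole 9 = (-131, -58, 50.4).
Normal n = (Hole 7→Hole 8) × (Hole 7→Hole 9) = (3192.6, 5277.9, 14372).
So ∂z/∂x = −n_x/n_z = −0.22214 and ∂z/∂y = −n_y/n_z = −0.36723.
Gradient magnitude |∇z| = √(a² + b²) = √(0.04935 + 0.13486) = 0.42919.
True dip = arctan(0.42919) = 23.2°, dipping toward NNE (azimuth ≈ 031°).

23.2°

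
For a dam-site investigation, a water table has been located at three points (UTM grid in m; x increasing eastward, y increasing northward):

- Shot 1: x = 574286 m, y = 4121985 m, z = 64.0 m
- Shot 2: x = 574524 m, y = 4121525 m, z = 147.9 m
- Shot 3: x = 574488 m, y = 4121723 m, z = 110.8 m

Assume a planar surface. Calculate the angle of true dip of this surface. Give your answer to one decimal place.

10.8°

Two edge vectors: Shot 1→Shot 2 = (238, -460, 83.9), Shot 1→Shot 3 = (202, -262, 46.8).
Normal n = (Shot 1→Shot 2) × (Shot 1→Shot 3) = (453.8, 5809.4, 30564).
So ∂z/∂x = −n_x/n_z = −0.01485 and ∂z/∂y = −n_y/n_z = −0.19007.
Gradient magnitude |∇z| = √(a² + b²) = √(0.00022 + 0.03613) = 0.19065.
True dip = arctan(0.19065) = 10.8°, dipping toward N (azimuth ≈ 004°).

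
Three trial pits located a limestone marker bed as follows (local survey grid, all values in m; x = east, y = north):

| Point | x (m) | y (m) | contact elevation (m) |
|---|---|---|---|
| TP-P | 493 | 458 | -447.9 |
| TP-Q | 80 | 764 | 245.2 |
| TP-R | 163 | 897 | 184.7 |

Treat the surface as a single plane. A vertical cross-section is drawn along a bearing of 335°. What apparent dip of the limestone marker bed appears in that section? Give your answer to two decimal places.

43.52°

Let the plane be z = a·x + b·y + c.
TP-Q−TP-P: −413a + 306b = 693.1;  TP-R−TP-P: −330a + 439b = 632.6.
Solving gives a = −1.37806, b = 0.40510.
Unit vector along 335° is (sin 335°, cos 335°) = (-0.4226, 0.9063).
Slope in that direction = a·(-0.4226) + b·(0.9063) = 0.94954.
Apparent dip = arctan|0.94954| = 43.52° (true dip is 55.2°, so apparent ≤ true as expected).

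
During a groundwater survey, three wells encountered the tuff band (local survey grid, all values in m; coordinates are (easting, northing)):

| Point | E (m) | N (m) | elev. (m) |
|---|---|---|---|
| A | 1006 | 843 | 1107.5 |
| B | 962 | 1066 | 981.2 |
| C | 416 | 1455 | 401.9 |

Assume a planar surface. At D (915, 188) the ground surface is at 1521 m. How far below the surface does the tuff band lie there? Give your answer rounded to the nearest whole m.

211 m

Let the plane be z = a·E + b·N + c.
B−A: −44a + 223b = −126.3;  C−A: −590a + 612b = −705.6.
Solving gives a = 0.76502, b = −0.41542.
Then c = 1107.5 − a·1006 − b·843 = 688.09.
At (915, 188): z_contact = 700.0 − 78.1 + 688.09 = 1310.0 m.
Depth below ground = 1521 − 1310.0 = 211 m.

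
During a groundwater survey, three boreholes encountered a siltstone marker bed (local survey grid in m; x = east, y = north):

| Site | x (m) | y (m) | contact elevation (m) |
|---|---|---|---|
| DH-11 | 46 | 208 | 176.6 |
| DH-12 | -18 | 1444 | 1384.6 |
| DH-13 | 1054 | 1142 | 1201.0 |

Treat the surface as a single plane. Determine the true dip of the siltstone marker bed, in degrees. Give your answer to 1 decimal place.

44.7°

Let the plane be z = a·x + b·y + c.
DH-12−DH-11: −64a + 1236b = 1208;  DH-13−DH-11: 1008a + 934b = 1024.4.
Solving gives a = 0.10561, b = 0.98281.
Gradient magnitude |∇z| = √(a² + b²) = √(0.01115 + 0.96592) = 0.98847.
True dip = arctan(0.98847) = 44.7°, dipping toward S (azimuth ≈ 186°).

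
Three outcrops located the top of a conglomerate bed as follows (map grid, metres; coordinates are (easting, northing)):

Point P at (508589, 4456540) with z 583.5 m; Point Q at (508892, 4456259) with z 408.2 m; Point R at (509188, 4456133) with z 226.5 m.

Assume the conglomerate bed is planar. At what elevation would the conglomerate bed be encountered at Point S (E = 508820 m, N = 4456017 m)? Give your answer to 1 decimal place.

471.6 m

Two edge vectors: Point P→Point Q = (303, -281, -175.3), Point P→Point R = (599, -407, -357).
Normal n = (Point P→Point Q) × (Point P→Point R) = (28969.9, 3166.3, 44998).
So ∂z/∂E = −n_x/n_z = −0.643804169 and ∂z/∂N = −n_y/n_z = −0.070365350.
Intercept c from Point P: 583.5 + 327431.72 + 313585.99 = 641601.21.
At (508820, 4456017): z = −327580.4 − 313549.2 + 641601.21 = 471.6 m.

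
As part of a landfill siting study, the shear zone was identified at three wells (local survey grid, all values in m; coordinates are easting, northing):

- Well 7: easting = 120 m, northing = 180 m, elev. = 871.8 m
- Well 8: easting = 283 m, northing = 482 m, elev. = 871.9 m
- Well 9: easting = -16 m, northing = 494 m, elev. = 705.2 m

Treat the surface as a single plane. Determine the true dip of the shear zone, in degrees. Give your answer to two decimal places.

31.80°

Two edge vectors: Well 7→Well 8 = (163, 302, 0.1), Well 7→Well 9 = (-136, 314, -166.6).
Normal n = (Well 7→Well 8) × (Well 7→Well 9) = (-50344.6, 27142.2, 92254).
So ∂z/∂easting = −n_x/n_z = 0.54572 and ∂z/∂northing = −n_y/n_z = −0.29421.
Gradient magnitude |∇z| = √(a² + b²) = √(0.29781 + 0.08656) = 0.61997.
True dip = arctan(0.61997) = 31.80°, dipping toward WNW (azimuth ≈ 298°).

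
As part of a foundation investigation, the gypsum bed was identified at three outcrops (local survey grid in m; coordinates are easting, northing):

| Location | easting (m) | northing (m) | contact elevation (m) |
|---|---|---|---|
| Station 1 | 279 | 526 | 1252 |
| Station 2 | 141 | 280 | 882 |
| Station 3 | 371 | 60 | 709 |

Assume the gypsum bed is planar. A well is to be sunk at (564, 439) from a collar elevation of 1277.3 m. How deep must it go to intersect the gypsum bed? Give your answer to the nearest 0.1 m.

Let the plane be z = a·easting + b·northing + c.
Station 2−Station 1: −138a − 246b = −370;  Station 3−Station 1: 92a − 466b = −543.
Solving gives a = 0.44677, b = 1.25344.
Then c = 1252 − a·279 − b·526 = 468.04.
At (564, 439): z_contact = 251.98 + 550.26 + 468.04 = 1270.28 m.
Depth below ground = 1277.3 − 1270.28 = 7.0 m.

7.0 m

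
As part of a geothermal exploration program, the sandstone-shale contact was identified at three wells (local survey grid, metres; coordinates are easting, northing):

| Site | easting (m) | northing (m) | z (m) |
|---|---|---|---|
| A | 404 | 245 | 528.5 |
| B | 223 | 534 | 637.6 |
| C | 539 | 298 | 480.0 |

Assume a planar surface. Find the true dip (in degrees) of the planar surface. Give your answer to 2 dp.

23.04°

Let the plane be z = a·easting + b·northing + c.
B−A: −181a + 289b = 109.1;  C−A: 135a + 53b = −48.5.
Solving gives a = −0.40732, b = 0.12241.
Gradient magnitude |∇z| = √(a² + b²) = √(0.16591 + 0.01498) = 0.42531.
True dip = arctan(0.42531) = 23.04°, dipping toward ESE (azimuth ≈ 107°).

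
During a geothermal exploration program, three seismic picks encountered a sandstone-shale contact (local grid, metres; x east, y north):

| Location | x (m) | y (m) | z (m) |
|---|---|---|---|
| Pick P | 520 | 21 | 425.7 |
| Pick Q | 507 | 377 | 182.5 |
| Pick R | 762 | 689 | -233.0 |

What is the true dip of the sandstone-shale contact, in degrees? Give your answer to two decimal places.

Two edge vectors: Pick P→Pick Q = (-13, 356, -243.2), Pick P→Pick R = (242, 668, -658.7).
Normal n = (Pick P→Pick Q) × (Pick P→Pick R) = (-72039.6, -67417.5, -94836).
So ∂z/∂x = −n_x/n_z = −0.75962 and ∂z/∂y = −n_y/n_z = −0.71089.
Gradient magnitude |∇z| = √(a² + b²) = √(0.57703 + 0.50536) = 1.04038.
True dip = arctan(1.04038) = 46.13°, dipping toward NE (azimuth ≈ 047°).

46.13°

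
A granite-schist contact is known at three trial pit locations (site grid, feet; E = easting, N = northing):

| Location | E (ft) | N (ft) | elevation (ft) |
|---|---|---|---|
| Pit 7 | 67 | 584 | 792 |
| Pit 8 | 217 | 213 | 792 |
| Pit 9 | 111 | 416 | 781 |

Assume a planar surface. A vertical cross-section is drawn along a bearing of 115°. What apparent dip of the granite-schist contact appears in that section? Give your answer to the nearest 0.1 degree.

Two edge vectors: Pit 7→Pit 8 = (150, -371, 0), Pit 7→Pit 9 = (44, -168, -11).
Normal n = (Pit 7→Pit 8) × (Pit 7→Pit 9) = (4081, 1650, -8876).
So ∂z/∂E = −n_x/n_z = 0.45978 and ∂z/∂N = −n_y/n_z = 0.18589.
Unit vector along 115° is (sin 115°, cos 115°) = (0.9063, -0.4226).
Slope in that direction = a·(0.9063) + b·(-0.4226) = 0.33814.
Apparent dip = arctan|0.33814| = 18.7° (true dip is 26.4°, so apparent ≤ true as expected).

18.7°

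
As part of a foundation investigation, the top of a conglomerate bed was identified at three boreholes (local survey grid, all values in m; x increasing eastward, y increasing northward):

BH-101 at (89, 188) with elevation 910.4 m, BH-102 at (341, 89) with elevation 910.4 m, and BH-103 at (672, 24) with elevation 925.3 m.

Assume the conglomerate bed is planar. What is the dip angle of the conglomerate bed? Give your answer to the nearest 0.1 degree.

13.8°

Let the plane be z = a·x + b·y + c.
BH-102−BH-101: 252a − 99b = 0;  BH-103−BH-101: 583a − 164b = 14.9.
Solving gives a = 0.09001, b = 0.22910.
Gradient magnitude |∇z| = √(a² + b²) = √(0.00810 + 0.05249) = 0.24615.
True dip = arctan(0.24615) = 13.8°, dipping toward SSW (azimuth ≈ 201°).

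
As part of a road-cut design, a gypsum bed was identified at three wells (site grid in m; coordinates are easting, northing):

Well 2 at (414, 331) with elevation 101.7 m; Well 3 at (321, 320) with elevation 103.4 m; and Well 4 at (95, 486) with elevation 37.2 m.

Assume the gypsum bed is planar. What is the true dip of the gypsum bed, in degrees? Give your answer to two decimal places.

20.09°

Two edge vectors: Well 2→Well 3 = (-93, -11, 1.7), Well 2→Well 4 = (-319, 155, -64.5).
Normal n = (Well 2→Well 3) × (Well 2→Well 4) = (446, -6540.8, -17924).
So ∂z/∂easting = −n_x/n_z = 0.02488 and ∂z/∂northing = −n_y/n_z = −0.36492.
Gradient magnitude |∇z| = √(a² + b²) = √(0.00062 + 0.13317) = 0.36577.
True dip = arctan(0.36577) = 20.09°, dipping toward N (azimuth ≈ 356°).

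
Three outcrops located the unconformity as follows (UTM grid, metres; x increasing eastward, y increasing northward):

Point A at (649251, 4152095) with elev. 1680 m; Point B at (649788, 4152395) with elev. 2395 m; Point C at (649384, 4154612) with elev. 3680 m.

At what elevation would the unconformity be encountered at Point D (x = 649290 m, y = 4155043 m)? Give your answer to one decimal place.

Two edge vectors: Point A→Point B = (537, 300, 715), Point A→Point C = (133, 2517, 2000).
Normal n = (Point A→Point B) × (Point A→Point C) = (-1199655, -978905, 1311729).
So ∂z/∂x = −n_x/n_z = 0.914560096 and ∂z/∂y = −n_y/n_z = 0.746270762.
Intercept c from Point A: 1680 − 593779.06 − 3098587.10 = −3690686.16.
At (649290, 4155043): z = 593814.7 + 3100787.1 − 3690686.16 = 3915.7 m.

3915.7 m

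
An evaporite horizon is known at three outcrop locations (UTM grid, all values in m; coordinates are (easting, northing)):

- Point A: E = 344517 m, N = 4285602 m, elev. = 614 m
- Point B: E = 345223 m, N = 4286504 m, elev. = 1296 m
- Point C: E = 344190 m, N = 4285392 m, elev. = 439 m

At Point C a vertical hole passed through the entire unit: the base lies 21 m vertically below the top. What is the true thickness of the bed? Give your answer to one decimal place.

17.3 m

Let the plane be z = a·E + b·N + c.
Point B−Point A: 706a + 902b = 682;  Point C−Point A: −327a − 210b = −175.
Solving gives a = 0.09973, b = 0.67804.
|∇z| = √(a²+b²) = 0.68533, so dip δ = arctan(0.68533) = 34.42°.
True thickness = vertical thickness × cos δ = 21 × cos 34.42° = 17.3 m.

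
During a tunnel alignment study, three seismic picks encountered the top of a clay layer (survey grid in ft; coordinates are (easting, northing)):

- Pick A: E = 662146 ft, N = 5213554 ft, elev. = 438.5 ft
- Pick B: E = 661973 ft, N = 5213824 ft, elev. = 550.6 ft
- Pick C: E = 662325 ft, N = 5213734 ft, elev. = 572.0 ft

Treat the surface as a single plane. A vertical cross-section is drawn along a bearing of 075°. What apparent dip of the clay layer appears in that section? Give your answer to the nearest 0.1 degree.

Let the plane be z = a·E + b·N + c.
Pick B−Pick A: −173a + 270b = 112.1;  Pick C−Pick A: 179a + 180b = 133.5.
Solving gives a = 0.19966, b = 0.54312.
Unit vector along 075° is (sin 75°, cos 75°) = (0.9659, 0.2588).
Slope in that direction = a·(0.9659) + b·(0.2588) = 0.33343.
Apparent dip = arctan|0.33343| = 18.4° (true dip is 30.1°, so apparent ≤ true as expected).

18.4°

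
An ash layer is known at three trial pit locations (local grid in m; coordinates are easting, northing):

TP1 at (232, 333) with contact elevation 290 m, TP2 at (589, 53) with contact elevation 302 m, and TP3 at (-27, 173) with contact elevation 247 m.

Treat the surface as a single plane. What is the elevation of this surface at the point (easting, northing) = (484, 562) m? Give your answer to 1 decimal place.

338.8 m

Let the plane be z = a·easting + b·northing + c.
TP2−TP1: 357a − 280b = 12;  TP3−TP1: −259a − 160b = −43.
Solving gives a = 0.10768, b = 0.09444.
Then c = 290 − a·232 − b·333 = 233.57.
At (484, 562): z = 52.1 + 53.1 + 233.57 = 338.8 m.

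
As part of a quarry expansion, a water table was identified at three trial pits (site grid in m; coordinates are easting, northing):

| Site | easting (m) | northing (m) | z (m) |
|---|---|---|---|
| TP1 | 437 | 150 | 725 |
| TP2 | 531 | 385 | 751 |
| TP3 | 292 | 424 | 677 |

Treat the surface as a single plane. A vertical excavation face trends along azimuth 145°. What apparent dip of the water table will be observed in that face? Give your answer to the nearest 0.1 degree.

10.6°

Let the plane be z = a·easting + b·northing + c.
TP2−TP1: 94a + 235b = 26;  TP3−TP1: −145a + 274b = −48.
Solving gives a = 0.30760, b = −0.01240.
Unit vector along 145° is (sin 145°, cos 145°) = (0.5736, -0.8192).
Slope in that direction = a·(0.5736) + b·(-0.8192) = 0.18659.
Apparent dip = arctan|0.18659| = 10.6° (true dip is 17.1°, so apparent ≤ true as expected).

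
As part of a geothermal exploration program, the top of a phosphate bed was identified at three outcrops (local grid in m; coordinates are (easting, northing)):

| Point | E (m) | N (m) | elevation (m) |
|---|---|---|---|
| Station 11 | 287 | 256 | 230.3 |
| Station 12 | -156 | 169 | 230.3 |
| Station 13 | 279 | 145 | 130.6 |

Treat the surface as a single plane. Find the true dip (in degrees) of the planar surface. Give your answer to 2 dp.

Two edge vectors: Station 11→Station 12 = (-443, -87, 0), Station 11→Station 13 = (-8, -111, -99.7).
Normal n = (Station 11→Station 12) × (Station 11→Station 13) = (8673.9, -44167.1, 48477).
So ∂z/∂E = −n_x/n_z = −0.17893 and ∂z/∂N = −n_y/n_z = 0.91109.
Gradient magnitude |∇z| = √(a² + b²) = √(0.03202 + 0.83009) = 0.92850.
True dip = arctan(0.92850) = 42.88°, dipping toward S (azimuth ≈ 169°).

42.88°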